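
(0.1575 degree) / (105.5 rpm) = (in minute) 4.147e-06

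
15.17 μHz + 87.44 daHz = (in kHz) 0.8744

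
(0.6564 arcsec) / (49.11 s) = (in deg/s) 3.713e-06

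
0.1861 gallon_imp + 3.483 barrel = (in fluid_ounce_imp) 1.952e+04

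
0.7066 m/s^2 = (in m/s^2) 0.7066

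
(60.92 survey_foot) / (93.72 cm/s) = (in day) 0.0002293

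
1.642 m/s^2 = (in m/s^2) 1.642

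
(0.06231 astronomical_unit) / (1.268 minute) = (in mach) 3.598e+05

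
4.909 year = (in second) 1.548e+08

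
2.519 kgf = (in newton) 24.7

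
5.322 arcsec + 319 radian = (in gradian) 2.031e+04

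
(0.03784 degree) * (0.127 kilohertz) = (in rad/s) 0.08387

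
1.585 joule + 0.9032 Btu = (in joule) 954.5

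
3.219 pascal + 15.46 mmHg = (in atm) 0.02037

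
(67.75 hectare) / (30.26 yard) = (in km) 24.49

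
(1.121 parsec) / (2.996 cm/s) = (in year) 3.661e+10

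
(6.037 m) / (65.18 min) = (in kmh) 0.005557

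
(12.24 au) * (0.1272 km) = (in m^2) 2.329e+14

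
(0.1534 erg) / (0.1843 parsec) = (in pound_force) 6.064e-25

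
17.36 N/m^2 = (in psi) 0.002518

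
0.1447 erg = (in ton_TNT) 3.458e-18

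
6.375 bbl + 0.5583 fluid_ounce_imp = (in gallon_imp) 223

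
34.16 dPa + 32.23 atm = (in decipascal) 3.266e+07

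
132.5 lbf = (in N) 589.4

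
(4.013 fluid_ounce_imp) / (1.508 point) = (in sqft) 2.307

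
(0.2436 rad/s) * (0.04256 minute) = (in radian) 0.6221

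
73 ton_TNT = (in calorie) 7.3e+10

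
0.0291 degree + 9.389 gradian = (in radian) 0.148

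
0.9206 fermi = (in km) 9.206e-19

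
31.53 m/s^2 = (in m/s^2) 31.53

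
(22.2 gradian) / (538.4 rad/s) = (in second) 0.0006477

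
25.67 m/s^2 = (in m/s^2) 25.67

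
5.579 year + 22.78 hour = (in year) 5.582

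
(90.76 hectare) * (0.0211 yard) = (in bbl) 1.101e+05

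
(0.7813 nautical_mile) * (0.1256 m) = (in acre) 0.04491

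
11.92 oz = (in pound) 0.745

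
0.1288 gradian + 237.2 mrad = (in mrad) 239.2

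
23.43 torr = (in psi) 0.4531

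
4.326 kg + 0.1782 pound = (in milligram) 4.407e+06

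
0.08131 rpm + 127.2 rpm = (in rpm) 127.3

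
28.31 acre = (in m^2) 1.146e+05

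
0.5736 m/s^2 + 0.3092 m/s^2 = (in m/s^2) 0.8828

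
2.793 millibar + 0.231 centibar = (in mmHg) 3.828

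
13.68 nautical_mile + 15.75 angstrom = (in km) 25.34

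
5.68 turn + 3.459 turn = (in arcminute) 1.974e+05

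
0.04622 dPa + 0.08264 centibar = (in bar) 0.0008264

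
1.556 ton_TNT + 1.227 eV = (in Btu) 6.171e+06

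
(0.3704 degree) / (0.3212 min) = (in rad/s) 0.0003354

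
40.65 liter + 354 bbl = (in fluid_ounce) 1.904e+06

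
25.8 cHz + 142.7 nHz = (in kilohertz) 0.000258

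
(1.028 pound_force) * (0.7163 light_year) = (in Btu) 2.937e+13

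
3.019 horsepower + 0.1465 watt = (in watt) 2251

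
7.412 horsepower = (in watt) 5527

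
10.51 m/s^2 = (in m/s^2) 10.51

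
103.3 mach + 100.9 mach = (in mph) 1.555e+05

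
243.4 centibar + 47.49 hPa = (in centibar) 248.1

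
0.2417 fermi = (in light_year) 2.555e-32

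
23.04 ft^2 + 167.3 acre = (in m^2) 6.77e+05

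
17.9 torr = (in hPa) 23.86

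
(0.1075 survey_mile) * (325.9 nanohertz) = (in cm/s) 0.005638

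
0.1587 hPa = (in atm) 0.0001566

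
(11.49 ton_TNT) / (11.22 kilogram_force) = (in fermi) 4.369e+23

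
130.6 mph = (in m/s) 58.38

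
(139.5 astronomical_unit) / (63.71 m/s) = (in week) 5.416e+05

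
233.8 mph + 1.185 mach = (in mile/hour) 1136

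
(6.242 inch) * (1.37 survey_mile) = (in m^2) 349.6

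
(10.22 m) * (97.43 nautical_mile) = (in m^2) 1.844e+06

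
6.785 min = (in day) 0.004712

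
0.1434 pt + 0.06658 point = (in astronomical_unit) 4.952e-16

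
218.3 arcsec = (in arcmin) 3.638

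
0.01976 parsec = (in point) 1.728e+18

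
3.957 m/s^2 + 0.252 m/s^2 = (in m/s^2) 4.209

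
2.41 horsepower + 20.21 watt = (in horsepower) 2.437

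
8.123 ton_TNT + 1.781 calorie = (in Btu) 3.221e+07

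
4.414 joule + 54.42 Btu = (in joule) 5.742e+04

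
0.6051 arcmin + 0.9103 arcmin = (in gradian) 0.02806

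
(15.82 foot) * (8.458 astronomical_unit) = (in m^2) 6.101e+12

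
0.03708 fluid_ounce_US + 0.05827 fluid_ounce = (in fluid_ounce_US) 0.09535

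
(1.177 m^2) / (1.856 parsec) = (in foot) 6.743e-17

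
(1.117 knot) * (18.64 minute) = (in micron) 6.427e+08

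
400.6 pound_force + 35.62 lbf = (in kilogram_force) 197.9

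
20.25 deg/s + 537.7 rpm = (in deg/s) 3246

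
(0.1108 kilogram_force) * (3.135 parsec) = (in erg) 1.051e+24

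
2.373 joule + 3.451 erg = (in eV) 1.481e+19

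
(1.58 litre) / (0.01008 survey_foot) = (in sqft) 5.535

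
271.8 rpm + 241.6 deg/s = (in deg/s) 1872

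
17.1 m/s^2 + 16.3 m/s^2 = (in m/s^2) 33.4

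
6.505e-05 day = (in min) 0.09367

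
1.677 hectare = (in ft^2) 1.805e+05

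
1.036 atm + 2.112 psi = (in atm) 1.18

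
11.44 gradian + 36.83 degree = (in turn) 0.1309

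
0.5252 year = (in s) 1.656e+07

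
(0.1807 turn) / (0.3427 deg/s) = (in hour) 0.05273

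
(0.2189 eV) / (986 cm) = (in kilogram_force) 3.627e-22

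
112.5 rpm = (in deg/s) 675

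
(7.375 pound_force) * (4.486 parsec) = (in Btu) 4.304e+15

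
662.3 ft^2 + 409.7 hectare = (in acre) 1012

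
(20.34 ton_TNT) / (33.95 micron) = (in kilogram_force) 2.556e+14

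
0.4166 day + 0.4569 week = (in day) 3.615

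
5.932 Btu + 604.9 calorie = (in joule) 8789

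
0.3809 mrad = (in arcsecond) 78.57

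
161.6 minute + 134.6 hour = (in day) 5.721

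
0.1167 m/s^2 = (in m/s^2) 0.1167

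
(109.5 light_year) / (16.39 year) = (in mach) 5.886e+06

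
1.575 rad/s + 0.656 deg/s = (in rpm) 15.15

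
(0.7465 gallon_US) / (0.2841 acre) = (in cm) 0.0002458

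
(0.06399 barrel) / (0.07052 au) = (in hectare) 9.644e-17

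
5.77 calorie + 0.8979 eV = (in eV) 1.507e+20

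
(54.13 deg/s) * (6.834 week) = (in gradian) 2.486e+08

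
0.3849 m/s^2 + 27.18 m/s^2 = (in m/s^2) 27.56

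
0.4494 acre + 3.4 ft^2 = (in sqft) 1.958e+04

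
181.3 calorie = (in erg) 7.586e+09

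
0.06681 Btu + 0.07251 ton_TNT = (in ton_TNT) 0.07251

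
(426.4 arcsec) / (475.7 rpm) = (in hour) 1.153e-08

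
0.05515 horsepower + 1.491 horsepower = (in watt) 1153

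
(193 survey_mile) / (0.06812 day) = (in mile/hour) 118.1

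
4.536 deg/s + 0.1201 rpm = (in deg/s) 5.257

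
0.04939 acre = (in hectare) 0.01999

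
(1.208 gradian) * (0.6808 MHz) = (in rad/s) 1.292e+04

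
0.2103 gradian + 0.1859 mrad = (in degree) 0.1999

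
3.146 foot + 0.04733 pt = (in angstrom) 9.589e+09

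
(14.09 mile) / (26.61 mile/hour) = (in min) 31.77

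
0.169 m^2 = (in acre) 4.176e-05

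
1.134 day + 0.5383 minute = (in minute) 1633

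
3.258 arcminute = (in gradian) 0.06033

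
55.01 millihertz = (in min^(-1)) 3.301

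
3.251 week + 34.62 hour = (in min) 3.485e+04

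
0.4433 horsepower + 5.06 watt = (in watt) 335.6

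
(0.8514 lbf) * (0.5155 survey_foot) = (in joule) 0.5951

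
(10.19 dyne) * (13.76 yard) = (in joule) 0.001282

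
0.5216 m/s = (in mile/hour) 1.167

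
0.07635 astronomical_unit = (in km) 1.142e+07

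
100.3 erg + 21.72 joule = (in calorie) 5.191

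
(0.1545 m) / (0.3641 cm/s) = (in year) 1.346e-06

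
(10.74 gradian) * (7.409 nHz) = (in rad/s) 1.25e-09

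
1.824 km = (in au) 1.219e-08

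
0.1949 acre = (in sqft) 8490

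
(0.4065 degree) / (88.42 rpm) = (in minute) 1.277e-05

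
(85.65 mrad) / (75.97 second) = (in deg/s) 0.0646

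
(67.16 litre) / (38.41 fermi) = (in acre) 4.321e+08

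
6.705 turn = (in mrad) 4.213e+04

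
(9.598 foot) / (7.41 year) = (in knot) 2.434e-08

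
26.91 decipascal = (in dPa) 26.91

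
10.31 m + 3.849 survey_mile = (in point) 1.759e+07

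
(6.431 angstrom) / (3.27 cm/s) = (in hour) 5.463e-12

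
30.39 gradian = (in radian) 0.4774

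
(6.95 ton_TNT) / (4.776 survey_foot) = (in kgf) 2.037e+09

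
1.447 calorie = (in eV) 3.779e+19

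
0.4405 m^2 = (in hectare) 4.405e-05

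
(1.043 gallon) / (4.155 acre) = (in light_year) 2.482e-23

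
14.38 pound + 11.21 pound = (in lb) 25.59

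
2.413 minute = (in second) 144.8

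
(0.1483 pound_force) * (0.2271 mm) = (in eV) 9.35e+14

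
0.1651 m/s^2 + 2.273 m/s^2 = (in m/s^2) 2.438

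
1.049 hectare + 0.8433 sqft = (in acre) 2.592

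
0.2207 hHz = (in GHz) 2.207e-08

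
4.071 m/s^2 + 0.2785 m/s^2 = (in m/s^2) 4.349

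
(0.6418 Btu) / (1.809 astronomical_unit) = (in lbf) 5.625e-10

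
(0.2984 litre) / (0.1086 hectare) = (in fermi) 2.748e+08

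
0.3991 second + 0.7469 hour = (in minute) 44.82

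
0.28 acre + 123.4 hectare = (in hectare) 123.5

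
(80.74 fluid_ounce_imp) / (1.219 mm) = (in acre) 0.000465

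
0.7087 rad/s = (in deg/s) 40.61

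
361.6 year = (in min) 1.901e+08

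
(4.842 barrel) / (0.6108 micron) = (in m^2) 1.26e+06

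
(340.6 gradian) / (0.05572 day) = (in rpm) 0.01061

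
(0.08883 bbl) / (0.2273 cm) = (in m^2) 6.213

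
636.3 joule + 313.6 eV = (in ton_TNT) 1.521e-07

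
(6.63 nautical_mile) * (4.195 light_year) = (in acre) 1.204e+17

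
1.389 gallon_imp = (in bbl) 0.03972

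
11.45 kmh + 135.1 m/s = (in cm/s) 1.383e+04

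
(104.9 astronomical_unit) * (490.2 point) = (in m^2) 2.714e+12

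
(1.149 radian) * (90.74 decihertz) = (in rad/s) 10.43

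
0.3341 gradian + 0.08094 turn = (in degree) 29.44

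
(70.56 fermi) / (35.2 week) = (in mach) 9.734e-24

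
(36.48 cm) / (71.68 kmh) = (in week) 3.029e-08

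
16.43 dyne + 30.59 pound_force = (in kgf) 13.88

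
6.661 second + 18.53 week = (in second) 1.121e+07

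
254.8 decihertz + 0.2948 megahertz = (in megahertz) 0.2948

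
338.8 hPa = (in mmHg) 254.1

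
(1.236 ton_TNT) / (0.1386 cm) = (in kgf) 3.805e+11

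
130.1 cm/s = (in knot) 2.529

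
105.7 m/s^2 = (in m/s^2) 105.7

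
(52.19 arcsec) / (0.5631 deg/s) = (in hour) 7.151e-06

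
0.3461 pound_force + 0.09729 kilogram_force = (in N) 2.494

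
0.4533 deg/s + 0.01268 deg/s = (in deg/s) 0.466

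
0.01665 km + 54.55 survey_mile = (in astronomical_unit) 5.87e-07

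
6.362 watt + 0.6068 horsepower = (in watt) 458.9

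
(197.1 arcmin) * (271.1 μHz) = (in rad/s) 1.554e-05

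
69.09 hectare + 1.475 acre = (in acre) 172.2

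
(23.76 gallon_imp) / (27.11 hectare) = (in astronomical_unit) 2.663e-18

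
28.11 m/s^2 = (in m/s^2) 28.11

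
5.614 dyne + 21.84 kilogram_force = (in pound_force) 48.15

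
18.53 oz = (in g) 525.3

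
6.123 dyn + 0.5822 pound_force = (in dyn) 2.59e+05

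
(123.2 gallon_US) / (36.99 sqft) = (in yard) 0.1484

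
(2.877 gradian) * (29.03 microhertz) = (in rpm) 1.253e-05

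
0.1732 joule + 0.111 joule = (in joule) 0.2842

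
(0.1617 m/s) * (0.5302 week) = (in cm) 5.185e+06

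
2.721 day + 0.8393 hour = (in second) 2.381e+05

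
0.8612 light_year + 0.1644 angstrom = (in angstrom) 8.148e+25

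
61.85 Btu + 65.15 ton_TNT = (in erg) 2.726e+18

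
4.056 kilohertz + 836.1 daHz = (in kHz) 12.42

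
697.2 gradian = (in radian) 10.95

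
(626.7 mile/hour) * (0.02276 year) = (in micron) 2.011e+14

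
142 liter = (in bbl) 0.8932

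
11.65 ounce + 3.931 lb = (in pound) 4.659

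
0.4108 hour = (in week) 0.002445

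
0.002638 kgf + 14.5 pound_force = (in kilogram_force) 6.58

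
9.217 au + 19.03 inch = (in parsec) 4.469e-05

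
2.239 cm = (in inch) 0.8815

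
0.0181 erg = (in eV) 1.13e+10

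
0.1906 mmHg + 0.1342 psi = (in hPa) 9.507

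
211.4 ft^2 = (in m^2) 19.64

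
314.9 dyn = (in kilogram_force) 0.0003211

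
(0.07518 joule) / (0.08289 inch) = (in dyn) 3.571e+06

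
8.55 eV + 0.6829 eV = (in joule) 1.479e-18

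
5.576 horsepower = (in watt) 4158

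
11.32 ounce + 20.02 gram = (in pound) 0.7516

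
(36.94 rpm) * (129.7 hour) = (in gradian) 1.15e+08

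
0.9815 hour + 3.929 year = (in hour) 3.442e+04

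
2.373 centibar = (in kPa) 2.373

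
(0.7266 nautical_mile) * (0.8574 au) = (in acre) 4.265e+10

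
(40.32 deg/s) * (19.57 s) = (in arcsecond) 2.841e+06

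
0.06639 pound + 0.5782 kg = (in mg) 6.083e+05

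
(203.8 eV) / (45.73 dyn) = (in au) 4.773e-25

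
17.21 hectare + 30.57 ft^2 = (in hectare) 17.21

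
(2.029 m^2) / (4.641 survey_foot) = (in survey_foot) 4.706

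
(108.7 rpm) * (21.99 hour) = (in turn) 1.434e+05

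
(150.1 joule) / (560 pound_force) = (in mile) 3.744e-05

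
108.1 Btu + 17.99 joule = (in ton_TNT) 2.726e-05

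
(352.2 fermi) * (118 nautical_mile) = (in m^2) 7.697e-08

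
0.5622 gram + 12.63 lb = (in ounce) 202.1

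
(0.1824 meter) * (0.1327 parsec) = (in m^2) 7.469e+14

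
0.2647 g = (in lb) 0.0005836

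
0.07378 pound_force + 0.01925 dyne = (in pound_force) 0.07378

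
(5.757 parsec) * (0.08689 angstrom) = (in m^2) 1.544e+06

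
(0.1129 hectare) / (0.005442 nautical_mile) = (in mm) 1.12e+05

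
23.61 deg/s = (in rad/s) 0.4121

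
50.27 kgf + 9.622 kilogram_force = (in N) 587.3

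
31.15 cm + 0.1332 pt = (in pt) 883.1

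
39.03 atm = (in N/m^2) 3.955e+06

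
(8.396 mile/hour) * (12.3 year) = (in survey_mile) 9.047e+05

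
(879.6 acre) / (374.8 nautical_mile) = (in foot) 16.82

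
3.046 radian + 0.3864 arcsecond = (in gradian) 193.9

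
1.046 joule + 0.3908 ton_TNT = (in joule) 1.635e+09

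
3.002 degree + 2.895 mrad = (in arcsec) 1.14e+04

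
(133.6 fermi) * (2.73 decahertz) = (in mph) 8.159e-12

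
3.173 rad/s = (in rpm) 30.3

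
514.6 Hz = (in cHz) 5.146e+04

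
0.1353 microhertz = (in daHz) 1.353e-08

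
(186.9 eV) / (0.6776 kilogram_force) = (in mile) 2.8e-21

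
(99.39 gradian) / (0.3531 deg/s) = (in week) 0.0004189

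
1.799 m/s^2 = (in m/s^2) 1.799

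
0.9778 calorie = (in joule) 4.091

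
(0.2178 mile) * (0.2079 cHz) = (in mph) 1.63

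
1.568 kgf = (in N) 15.38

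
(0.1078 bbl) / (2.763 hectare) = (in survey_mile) 3.854e-10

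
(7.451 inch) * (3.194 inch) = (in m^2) 0.01535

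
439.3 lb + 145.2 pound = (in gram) 2.651e+05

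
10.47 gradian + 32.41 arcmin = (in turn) 0.02768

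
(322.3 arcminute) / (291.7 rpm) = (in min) 5.115e-05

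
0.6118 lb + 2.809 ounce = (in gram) 357.1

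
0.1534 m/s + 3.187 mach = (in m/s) 1085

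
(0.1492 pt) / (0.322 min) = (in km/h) 9.808e-06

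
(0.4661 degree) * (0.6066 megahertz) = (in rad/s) 4935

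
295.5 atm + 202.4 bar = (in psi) 7278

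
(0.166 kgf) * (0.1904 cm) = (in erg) 3.1e+04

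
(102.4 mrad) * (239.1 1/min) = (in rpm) 3.897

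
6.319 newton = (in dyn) 6.319e+05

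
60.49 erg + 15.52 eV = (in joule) 6.049e-06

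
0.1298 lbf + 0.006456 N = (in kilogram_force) 0.05953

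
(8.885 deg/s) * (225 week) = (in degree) 1.209e+09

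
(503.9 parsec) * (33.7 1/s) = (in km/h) 1.886e+21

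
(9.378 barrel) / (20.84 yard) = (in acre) 1.933e-05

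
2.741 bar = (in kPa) 274.1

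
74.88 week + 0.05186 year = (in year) 1.488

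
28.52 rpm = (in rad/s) 2.987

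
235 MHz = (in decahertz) 2.35e+07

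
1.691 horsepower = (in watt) 1261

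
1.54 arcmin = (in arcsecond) 92.4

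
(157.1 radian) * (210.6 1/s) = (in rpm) 3.159e+05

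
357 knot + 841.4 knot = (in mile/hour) 1379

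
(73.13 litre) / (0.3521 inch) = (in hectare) 0.0008177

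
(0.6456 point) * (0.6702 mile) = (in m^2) 0.2457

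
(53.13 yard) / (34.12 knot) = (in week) 4.576e-06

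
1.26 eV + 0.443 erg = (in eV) 2.765e+11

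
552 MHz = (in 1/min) 3.312e+10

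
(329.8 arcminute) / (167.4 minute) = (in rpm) 9.121e-05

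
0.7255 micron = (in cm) 7.255e-05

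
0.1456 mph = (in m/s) 0.06509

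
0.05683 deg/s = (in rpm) 0.009472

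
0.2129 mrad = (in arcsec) 43.91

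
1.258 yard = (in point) 3261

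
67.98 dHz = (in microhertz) 6.798e+06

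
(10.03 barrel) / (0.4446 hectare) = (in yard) 0.0003922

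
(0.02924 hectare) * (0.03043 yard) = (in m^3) 8.136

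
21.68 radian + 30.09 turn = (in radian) 210.7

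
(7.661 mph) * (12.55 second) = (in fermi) 4.298e+16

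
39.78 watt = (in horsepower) 0.05335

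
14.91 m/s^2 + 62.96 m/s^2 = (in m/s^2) 77.87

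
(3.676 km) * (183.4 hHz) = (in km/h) 2.427e+08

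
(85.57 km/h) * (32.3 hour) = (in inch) 1.088e+08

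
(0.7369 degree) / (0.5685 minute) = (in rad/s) 0.0003771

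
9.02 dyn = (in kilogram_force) 9.198e-06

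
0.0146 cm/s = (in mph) 0.0003266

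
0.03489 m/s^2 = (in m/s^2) 0.03489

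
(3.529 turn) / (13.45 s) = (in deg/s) 94.46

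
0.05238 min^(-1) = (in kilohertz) 8.73e-07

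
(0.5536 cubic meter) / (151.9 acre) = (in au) 6.02e-18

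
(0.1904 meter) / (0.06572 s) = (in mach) 0.008508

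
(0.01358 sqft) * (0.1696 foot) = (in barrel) 0.0004102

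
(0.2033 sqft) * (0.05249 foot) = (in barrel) 0.001901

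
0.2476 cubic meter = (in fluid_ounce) 8372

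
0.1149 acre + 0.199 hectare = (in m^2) 2455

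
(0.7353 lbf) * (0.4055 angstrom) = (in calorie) 3.17e-11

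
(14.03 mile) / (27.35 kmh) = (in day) 0.0344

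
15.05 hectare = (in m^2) 1.505e+05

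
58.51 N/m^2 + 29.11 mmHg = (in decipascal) 3.94e+04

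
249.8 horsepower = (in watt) 1.863e+05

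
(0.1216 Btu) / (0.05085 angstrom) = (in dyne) 2.523e+18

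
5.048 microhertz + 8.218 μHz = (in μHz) 13.27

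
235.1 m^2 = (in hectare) 0.02351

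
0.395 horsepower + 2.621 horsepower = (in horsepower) 3.016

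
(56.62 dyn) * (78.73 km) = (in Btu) 0.04225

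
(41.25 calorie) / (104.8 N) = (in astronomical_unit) 1.101e-11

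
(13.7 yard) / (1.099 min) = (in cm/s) 19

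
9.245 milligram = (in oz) 0.0003261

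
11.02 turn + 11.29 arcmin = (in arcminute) 2.38e+05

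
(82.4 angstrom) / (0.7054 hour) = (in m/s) 3.245e-12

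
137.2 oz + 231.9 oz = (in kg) 10.46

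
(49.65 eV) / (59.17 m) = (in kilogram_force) 1.371e-20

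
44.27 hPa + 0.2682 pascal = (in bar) 0.04427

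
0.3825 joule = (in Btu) 0.0003625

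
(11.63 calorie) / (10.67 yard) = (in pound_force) 1.121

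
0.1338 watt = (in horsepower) 0.0001794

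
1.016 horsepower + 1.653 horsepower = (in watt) 1990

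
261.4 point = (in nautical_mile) 4.979e-05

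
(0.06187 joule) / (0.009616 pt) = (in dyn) 1.824e+09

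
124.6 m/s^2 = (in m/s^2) 124.6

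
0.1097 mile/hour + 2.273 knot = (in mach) 0.003578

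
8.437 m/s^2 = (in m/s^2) 8.437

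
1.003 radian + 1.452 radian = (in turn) 0.3907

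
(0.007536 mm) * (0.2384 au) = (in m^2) 2.688e+05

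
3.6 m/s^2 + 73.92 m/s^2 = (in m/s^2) 77.52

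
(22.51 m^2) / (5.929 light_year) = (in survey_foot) 1.317e-15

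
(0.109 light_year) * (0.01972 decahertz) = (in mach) 5.972e+11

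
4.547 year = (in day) 1660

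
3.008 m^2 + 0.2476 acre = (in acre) 0.2483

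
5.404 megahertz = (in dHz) 5.404e+07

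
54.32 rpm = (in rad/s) 5.688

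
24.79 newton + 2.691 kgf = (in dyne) 5.118e+06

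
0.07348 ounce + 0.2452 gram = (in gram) 2.328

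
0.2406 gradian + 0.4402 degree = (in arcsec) 2364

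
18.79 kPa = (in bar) 0.1879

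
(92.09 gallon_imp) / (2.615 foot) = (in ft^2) 5.654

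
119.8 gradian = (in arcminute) 6469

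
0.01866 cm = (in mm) 0.1866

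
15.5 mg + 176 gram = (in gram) 176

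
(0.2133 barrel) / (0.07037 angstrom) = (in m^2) 4.819e+09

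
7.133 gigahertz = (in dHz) 7.133e+10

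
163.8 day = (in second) 1.415e+07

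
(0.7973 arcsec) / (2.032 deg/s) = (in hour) 3.028e-08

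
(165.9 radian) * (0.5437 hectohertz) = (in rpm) 8.613e+04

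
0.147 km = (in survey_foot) 482.3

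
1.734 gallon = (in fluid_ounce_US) 222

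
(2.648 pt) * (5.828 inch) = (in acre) 3.417e-08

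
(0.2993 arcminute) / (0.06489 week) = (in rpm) 2.118e-08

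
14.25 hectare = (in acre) 35.21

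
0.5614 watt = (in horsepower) 0.0007528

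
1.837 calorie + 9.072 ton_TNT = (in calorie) 9.072e+09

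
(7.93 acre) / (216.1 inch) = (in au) 3.908e-08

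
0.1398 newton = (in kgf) 0.01426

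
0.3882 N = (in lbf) 0.08727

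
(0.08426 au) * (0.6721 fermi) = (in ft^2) 9.119e-05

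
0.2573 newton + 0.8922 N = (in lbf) 0.2584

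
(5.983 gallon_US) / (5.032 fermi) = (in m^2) 4.501e+12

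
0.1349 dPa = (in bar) 1.349e-07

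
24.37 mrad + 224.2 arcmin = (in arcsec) 1.848e+04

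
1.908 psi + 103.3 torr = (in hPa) 269.3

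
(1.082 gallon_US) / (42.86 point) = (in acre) 6.694e-05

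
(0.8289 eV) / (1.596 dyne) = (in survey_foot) 2.73e-14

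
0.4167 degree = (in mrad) 7.273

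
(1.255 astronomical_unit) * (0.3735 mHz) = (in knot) 1.363e+08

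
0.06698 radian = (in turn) 0.01066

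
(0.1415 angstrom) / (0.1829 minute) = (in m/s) 1.289e-12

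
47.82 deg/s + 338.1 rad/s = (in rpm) 3237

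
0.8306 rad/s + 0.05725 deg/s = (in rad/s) 0.8316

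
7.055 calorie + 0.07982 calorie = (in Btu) 0.02829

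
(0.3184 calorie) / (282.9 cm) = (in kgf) 0.04802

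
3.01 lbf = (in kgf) 1.365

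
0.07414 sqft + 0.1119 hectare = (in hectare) 0.1119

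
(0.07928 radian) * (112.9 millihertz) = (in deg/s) 0.5128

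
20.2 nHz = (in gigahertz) 2.02e-17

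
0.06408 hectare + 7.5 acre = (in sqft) 3.336e+05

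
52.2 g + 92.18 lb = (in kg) 41.86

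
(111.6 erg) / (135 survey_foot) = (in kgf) 2.766e-08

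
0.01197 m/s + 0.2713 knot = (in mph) 0.339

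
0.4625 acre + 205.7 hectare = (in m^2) 2.059e+06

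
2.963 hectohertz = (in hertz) 296.3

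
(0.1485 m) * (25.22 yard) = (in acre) 0.0008462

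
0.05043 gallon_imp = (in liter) 0.2293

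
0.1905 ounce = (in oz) 0.1905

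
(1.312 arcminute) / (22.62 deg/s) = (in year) 3.065e-11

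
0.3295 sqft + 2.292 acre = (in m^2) 9275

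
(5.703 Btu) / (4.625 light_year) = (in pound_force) 3.091e-14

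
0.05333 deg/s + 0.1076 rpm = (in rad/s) 0.0122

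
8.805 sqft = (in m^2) 0.818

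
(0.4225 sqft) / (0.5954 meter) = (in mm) 65.92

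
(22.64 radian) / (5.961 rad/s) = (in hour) 0.001055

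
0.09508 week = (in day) 0.6656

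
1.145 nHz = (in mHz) 1.145e-06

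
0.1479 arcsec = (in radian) 7.17e-07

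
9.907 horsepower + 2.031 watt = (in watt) 7390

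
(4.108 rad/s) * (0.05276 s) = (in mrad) 216.7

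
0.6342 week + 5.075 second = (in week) 0.6342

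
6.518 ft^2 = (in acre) 0.0001496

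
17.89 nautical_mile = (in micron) 3.313e+10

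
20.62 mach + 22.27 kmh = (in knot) 1.366e+04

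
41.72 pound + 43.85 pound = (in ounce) 1369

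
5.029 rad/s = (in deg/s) 288.1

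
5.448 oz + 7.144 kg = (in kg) 7.298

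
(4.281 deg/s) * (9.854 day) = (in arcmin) 2.187e+08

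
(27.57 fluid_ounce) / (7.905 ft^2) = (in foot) 0.003642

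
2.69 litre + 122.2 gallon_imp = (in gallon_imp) 122.8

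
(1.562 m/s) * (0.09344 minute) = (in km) 0.008757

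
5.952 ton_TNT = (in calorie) 5.952e+09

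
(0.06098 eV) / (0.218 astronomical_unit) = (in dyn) 2.996e-26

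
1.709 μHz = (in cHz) 0.0001709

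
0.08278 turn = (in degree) 29.8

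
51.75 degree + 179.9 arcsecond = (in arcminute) 3108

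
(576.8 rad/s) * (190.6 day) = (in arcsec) 1.959e+15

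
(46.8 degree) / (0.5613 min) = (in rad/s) 0.02425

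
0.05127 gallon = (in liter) 0.1941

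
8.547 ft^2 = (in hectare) 7.94e-05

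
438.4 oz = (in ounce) 438.4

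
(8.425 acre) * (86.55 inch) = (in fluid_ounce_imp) 2.638e+09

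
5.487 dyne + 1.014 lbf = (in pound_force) 1.014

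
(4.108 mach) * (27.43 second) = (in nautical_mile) 20.72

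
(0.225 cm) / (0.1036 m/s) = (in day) 2.514e-07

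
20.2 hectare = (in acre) 49.92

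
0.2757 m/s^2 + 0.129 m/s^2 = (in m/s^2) 0.4047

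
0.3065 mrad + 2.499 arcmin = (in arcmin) 3.553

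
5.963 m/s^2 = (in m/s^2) 5.963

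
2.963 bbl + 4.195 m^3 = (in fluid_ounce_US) 1.578e+05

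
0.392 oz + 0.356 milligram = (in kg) 0.01111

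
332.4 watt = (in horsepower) 0.4458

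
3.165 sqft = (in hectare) 2.94e-05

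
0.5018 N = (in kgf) 0.05117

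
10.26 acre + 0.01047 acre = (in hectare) 4.156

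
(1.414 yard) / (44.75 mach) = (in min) 1.414e-06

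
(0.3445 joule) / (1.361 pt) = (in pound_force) 161.3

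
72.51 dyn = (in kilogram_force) 7.394e-05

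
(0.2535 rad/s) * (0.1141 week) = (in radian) 1.749e+04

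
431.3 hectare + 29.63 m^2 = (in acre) 1066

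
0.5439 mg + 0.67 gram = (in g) 0.6705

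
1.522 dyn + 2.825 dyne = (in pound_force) 9.772e-06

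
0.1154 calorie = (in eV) 3.014e+18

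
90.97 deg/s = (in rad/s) 1.588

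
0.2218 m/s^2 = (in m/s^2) 0.2218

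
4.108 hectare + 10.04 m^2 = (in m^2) 4.109e+04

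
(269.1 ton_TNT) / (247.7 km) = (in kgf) 4.635e+05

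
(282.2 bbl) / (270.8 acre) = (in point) 0.1161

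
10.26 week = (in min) 1.034e+05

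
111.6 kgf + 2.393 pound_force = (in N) 1105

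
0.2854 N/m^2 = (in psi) 4.139e-05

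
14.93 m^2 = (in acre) 0.003689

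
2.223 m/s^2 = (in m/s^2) 2.223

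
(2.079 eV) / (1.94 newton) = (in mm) 1.717e-16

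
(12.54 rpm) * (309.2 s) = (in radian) 406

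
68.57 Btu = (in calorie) 1.729e+04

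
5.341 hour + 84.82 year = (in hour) 7.43e+05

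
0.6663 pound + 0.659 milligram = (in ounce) 10.66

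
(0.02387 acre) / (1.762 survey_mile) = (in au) 2.277e-13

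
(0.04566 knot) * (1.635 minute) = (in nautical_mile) 0.001244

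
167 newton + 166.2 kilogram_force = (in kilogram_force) 183.2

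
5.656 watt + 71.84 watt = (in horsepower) 0.1039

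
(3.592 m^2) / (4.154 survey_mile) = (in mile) 3.339e-07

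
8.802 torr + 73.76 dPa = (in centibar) 1.181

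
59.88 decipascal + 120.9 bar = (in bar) 120.9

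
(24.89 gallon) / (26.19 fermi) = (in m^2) 3.598e+12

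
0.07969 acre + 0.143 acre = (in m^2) 901.2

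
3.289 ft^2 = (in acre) 7.551e-05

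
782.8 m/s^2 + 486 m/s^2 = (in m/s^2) 1269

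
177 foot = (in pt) 1.529e+05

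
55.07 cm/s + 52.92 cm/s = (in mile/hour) 2.416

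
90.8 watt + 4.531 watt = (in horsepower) 0.1278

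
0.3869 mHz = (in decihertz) 0.003869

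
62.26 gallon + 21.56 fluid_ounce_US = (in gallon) 62.43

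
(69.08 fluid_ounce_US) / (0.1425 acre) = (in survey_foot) 1.162e-05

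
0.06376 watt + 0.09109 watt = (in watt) 0.1548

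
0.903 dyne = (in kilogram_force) 9.208e-07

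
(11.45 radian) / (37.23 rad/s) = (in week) 5.085e-07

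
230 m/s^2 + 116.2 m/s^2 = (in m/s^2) 346.2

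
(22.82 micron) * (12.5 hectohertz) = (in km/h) 0.1027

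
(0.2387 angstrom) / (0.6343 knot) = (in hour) 2.032e-14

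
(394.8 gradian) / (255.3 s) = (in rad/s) 0.02429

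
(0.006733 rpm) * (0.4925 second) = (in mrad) 0.3473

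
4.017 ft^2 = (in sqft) 4.017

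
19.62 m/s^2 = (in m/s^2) 19.62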